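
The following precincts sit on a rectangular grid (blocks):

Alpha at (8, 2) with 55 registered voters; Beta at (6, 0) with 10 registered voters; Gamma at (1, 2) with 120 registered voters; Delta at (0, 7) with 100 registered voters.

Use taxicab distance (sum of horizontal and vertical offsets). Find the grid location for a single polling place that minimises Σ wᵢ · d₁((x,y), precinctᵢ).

Manhattan distance separates: Σwᵢ(|x−xᵢ|+|y−yᵢ|) = Σwᵢ|x−xᵢ| + Σwᵢ|y−yᵢ|, so x and y are optimised independently as 1-D weighted medians.
Total weight W = 285; half = 142.5.
x-coordinate, sorted with cumulative weight:
  x=0 (Delta, w=100) cum 100
  x=1 (Gamma, w=120) cum 220  ← median
  x=6 (Beta, w=10) cum 230
  x=8 (Alpha, w=55) cum 285
⇒ x* = 1
y-coordinate, sorted with cumulative weight:
  y=0 (Beta, w=10) cum 10
  y=2 (Alpha, w=55) cum 65
  y=2 (Gamma, w=120) cum 185  ← median
  y=7 (Delta, w=100) cum 285
⇒ y* = 2

(1, 2)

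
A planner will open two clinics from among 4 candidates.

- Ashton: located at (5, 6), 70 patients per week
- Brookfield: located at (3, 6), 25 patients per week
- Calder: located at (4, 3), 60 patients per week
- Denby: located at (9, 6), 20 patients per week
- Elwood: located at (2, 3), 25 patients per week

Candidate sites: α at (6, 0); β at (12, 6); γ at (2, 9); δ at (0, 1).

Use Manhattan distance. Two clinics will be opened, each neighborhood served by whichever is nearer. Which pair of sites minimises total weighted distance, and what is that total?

Evaluate every pair (each demand assigned to the nearer of the two):
  {α, γ}: total = 1150
  {γ, δ}: total = 1180
  {β, γ}: total = 1210
  {β, δ}: total = 1210
  {α, β}: total = 1250
  {α, δ}: total = 1270
Best pair: {α, γ} with total 1150.

{α, γ}, total 1150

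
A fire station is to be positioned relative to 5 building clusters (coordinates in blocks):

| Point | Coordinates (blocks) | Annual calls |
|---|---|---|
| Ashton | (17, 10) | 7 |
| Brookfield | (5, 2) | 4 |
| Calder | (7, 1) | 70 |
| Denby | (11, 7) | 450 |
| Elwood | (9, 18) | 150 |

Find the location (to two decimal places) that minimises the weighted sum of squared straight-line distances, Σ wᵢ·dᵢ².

(10.17, 8.81)

The minimiser of Σwᵢ‖p−pᵢ‖² is the weighted centroid p* = (Σwᵢpᵢ)/(Σwᵢ).
Σwᵢ = 681.
Σwᵢxᵢ = 7·17 + 4·5 + 70·7 + 450·11 + 150·9 = 6929.
Σwᵢyᵢ = 7·10 + 4·2 + 70·1 + 450·7 + 150·18 = 5998.
x* = 6929/681 = 10.17, y* = 5998/681 = 8.81.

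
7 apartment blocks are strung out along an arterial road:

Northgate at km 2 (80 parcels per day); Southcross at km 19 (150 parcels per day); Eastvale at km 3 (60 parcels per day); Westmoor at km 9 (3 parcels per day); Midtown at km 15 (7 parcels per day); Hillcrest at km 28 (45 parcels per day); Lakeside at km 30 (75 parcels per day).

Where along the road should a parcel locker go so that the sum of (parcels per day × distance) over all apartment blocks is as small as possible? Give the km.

x = 19

For a sum of weighted absolute distances on a line, the optimum is the weighted median (not the mean). Total weight W = 420; half-weight = 210.
Sort by position and accumulate weight:
  km 2 (Northgate, w=80) → cum 80
  km 3 (Eastvale, w=60) → cum 140
  km 9 (Westmoor, w=3) → cum 143
  km 15 (Midtown, w=7) → cum 150
  km 19 (Southcross, w=150) → cum 300  ≥ 210 → median here
  km 28 (Hillcrest, w=45) → cum 345
  km 30 (Lakeside, w=75) → cum 420
Optimal location: km 19.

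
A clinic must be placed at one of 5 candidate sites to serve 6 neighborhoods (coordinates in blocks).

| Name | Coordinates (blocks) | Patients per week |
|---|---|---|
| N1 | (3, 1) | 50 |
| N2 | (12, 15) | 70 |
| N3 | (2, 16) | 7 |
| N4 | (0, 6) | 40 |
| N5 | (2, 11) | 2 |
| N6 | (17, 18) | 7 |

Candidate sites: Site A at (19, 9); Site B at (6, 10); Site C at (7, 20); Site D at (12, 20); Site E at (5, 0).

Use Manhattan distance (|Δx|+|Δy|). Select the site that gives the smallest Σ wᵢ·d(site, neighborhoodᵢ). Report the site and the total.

Total weighted distance at each candidate:
  Site A (19, 9): total = 3273
  Site B (6, 10): total = 1983
  Site C (7, 20): total = 2865
  Site D (12, 20): total = 2975
  Site E (5, 0): total = 2501
Minimum is at Site B with total 1983 blocks.

Site B, total 1983 blocks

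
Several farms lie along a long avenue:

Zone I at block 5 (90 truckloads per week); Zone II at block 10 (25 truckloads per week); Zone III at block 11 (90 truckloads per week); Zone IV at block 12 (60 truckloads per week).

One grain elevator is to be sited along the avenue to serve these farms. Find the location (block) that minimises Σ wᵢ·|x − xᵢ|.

For a sum of weighted absolute distances on a line, the optimum is the weighted median (not the mean). Total weight W = 265; half-weight = 132.5.
Sort by position and accumulate weight:
  block 5 (Zone I, w=90) → cum 90
  block 10 (Zone II, w=25) → cum 115
  block 11 (Zone III, w=90) → cum 205  ≥ 132.5 → median here
  block 12 (Zone IV, w=60) → cum 265
Optimal location: block 11.

x = 11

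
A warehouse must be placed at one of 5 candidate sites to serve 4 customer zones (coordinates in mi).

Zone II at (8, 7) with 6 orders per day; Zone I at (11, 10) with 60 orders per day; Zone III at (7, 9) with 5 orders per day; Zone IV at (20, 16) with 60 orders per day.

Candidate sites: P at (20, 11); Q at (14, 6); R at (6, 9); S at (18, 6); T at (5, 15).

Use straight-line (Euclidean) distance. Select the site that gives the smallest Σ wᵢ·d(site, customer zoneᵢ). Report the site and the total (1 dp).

P, total 985.0 mi

Total weighted distance at each candidate:
  P (20, 11): total = 985.0
  Q (14, 6): total = 1074.3
  R (6, 9): total = 1267.1
  S (18, 6): total = 1212.9
  T (5, 15): total = 1453.5
Minimum is at P with total 985.0 mi.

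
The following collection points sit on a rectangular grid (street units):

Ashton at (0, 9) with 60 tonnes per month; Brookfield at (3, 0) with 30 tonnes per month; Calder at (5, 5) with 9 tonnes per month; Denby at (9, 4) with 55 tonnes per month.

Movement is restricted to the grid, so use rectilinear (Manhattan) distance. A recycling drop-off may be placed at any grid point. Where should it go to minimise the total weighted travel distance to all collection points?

Manhattan distance separates: Σwᵢ(|x−xᵢ|+|y−yᵢ|) = Σwᵢ|x−xᵢ| + Σwᵢ|y−yᵢ|, so x and y are optimised independently as 1-D weighted medians.
Total weight W = 154; half = 77.
x-coordinate, sorted with cumulative weight:
  x=0 (Ashton, w=60) cum 60
  x=3 (Brookfield, w=30) cum 90  ← median
  x=5 (Calder, w=9) cum 99
  x=9 (Denby, w=55) cum 154
⇒ x* = 3
y-coordinate, sorted with cumulative weight:
  y=0 (Brookfield, w=30) cum 30
  y=4 (Denby, w=55) cum 85  ← median
  y=5 (Calder, w=9) cum 94
  y=9 (Ashton, w=60) cum 154
⇒ y* = 4

(3, 4)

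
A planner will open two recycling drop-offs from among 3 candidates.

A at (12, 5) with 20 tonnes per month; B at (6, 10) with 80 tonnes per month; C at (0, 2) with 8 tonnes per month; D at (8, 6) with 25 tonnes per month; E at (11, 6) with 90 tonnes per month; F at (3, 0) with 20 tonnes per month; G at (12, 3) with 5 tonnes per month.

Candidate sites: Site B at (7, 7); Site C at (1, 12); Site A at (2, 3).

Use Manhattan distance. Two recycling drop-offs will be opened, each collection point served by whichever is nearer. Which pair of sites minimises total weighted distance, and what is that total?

{Site B, Site A}, total 1109

Evaluate every pair (each demand assigned to the nearer of the two):
  {Site B, Site A}: total = 1109
  {Site B, Site C}: total = 1313
  {Site C, Site A}: total = 2259
Best pair: {Site B, Site A} with total 1109.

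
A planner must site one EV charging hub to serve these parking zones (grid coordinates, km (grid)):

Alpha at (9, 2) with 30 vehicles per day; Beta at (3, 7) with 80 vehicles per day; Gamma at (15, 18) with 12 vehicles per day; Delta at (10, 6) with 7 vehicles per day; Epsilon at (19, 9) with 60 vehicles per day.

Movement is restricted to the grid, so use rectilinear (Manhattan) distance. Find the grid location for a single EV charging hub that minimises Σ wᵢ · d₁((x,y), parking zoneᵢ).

Manhattan distance separates: Σwᵢ(|x−xᵢ|+|y−yᵢ|) = Σwᵢ|x−xᵢ| + Σwᵢ|y−yᵢ|, so x and y are optimised independently as 1-D weighted medians.
Total weight W = 189; half = 94.5.
x-coordinate, sorted with cumulative weight:
  x=3 (Beta, w=80) cum 80
  x=9 (Alpha, w=30) cum 110  ← median
  x=10 (Delta, w=7) cum 117
  x=15 (Gamma, w=12) cum 129
  x=19 (Epsilon, w=60) cum 189
⇒ x* = 9
y-coordinate, sorted with cumulative weight:
  y=2 (Alpha, w=30) cum 30
  y=6 (Delta, w=7) cum 37
  y=7 (Beta, w=80) cum 117  ← median
  y=9 (Epsilon, w=60) cum 177
  y=18 (Gamma, w=12) cum 189
⇒ y* = 7

(9, 7)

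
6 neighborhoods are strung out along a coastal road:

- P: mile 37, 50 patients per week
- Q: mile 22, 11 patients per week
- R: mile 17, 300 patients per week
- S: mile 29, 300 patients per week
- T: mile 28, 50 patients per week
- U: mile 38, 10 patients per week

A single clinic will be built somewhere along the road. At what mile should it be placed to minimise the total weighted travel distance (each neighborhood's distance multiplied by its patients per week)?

For a sum of weighted absolute distances on a line, the optimum is the weighted median (not the mean). Total weight W = 721; half-weight = 360.5.
Sort by position and accumulate weight:
  mile 17 (R, w=300) → cum 300
  mile 22 (Q, w=11) → cum 311
  mile 28 (T, w=50) → cum 361  ≥ 360.5 → median here
  mile 29 (S, w=300) → cum 661
  mile 37 (P, w=50) → cum 711
  mile 38 (U, w=10) → cum 721
Optimal location: mile 28.

x = 28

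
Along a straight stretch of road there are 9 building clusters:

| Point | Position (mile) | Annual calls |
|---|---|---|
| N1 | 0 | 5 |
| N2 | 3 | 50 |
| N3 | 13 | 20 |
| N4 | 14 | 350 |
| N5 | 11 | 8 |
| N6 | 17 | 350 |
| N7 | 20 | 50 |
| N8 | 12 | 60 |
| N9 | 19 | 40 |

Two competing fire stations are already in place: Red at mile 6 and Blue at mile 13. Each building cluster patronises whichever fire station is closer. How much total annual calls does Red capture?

55

The indifferent point is the midpoint (6+13)/2 = 9.5; building clusters left of it (closer to Red at 6) go to Red, those right go to Blue.
  N1 at 0 (w=5) → Red
  N2 at 3 (w=50) → Red
  N5 at 11 (w=8) → Blue
  N8 at 12 (w=60) → Blue
  N3 at 13 (w=20) → Blue
  N4 at 14 (w=350) → Blue
  N6 at 17 (w=350) → Blue
  N9 at 19 (w=40) → Blue
  N7 at 20 (w=50) → Blue
Red captures 55; Blue captures 878.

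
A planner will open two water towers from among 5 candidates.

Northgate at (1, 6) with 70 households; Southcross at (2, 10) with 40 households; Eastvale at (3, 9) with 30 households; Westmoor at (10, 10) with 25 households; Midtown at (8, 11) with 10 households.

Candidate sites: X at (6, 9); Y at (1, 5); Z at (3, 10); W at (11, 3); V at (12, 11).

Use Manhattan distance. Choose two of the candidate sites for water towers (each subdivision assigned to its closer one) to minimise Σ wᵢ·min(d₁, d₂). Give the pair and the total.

Evaluate every pair (each demand assigned to the nearer of the two):
  {Y, Z}: total = 375
  {X, Y}: total = 525
  {Y, V}: total = 605
  {Z, V}: total = 605
  {X, Z}: total = 655
  {Z, W}: total = 725
  {Y, W}: total = 800
  {X, V}: total = 965
  {X, W}: total = 1015
  {W, V}: total = 1795
Best pair: {Y, Z} with total 375.

{Y, Z}, total 375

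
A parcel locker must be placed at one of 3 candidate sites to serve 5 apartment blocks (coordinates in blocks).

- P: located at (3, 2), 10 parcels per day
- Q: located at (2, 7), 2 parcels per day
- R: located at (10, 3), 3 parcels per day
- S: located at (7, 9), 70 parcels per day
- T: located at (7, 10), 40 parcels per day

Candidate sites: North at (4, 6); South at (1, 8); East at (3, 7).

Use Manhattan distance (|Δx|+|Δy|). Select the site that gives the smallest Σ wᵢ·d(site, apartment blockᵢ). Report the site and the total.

North, total 783 blocks

Total weighted distance at each candidate:
  North (4, 6): total = 783
  South (1, 8): total = 936
  East (3, 7): total = 785
Minimum is at North with total 783 blocks.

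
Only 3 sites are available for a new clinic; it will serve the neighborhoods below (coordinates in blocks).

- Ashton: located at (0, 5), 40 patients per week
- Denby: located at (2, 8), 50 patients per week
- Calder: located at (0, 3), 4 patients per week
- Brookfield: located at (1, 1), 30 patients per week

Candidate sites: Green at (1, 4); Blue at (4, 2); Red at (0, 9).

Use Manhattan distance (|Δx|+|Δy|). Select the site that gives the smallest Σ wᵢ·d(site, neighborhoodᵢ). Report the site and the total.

Green, total 428 blocks

Total weighted distance at each candidate:
  Green (1, 4): total = 428
  Blue (4, 2): total = 820
  Red (0, 9): total = 604
Minimum is at Green with total 428 blocks.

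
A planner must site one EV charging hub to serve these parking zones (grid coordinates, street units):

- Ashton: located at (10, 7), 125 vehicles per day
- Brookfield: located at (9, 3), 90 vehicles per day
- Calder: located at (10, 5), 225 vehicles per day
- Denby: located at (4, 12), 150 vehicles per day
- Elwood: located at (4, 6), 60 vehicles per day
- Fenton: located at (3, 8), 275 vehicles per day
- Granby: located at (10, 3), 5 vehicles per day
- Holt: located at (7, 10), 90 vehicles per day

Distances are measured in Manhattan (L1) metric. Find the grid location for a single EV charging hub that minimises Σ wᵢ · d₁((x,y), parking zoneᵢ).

(7, 8)

Manhattan distance separates: Σwᵢ(|x−xᵢ|+|y−yᵢ|) = Σwᵢ|x−xᵢ| + Σwᵢ|y−yᵢ|, so x and y are optimised independently as 1-D weighted medians.
Total weight W = 1020; half = 510.
x-coordinate, sorted with cumulative weight:
  x=3 (Fenton, w=275) cum 275
  x=4 (Denby, w=150) cum 425
  x=4 (Elwood, w=60) cum 485
  x=7 (Holt, w=90) cum 575  ← median
  x=9 (Brookfield, w=90) cum 665
  x=10 (Ashton, w=125) cum 790
  x=10 (Calder, w=225) cum 1015
  x=10 (Granby, w=5) cum 1020
⇒ x* = 7
y-coordinate, sorted with cumulative weight:
  y=3 (Brookfield, w=90) cum 90
  y=3 (Granby, w=5) cum 95
  y=5 (Calder, w=225) cum 320
  y=6 (Elwood, w=60) cum 380
  y=7 (Ashton, w=125) cum 505
  y=8 (Fenton, w=275) cum 780  ← median
  y=10 (Holt, w=90) cum 870
  y=12 (Denby, w=150) cum 1020
⇒ y* = 8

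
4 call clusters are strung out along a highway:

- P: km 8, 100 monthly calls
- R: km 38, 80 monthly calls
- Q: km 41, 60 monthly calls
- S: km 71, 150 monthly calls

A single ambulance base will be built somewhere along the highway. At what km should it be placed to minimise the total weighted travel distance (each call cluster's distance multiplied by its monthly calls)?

For a sum of weighted absolute distances on a line, the optimum is the weighted median (not the mean). Total weight W = 390; half-weight = 195.
Sort by position and accumulate weight:
  km 8 (P, w=100) → cum 100
  km 38 (R, w=80) → cum 180
  km 41 (Q, w=60) → cum 240  ≥ 195 → median here
  km 71 (S, w=150) → cum 390
Optimal location: km 41.

x = 41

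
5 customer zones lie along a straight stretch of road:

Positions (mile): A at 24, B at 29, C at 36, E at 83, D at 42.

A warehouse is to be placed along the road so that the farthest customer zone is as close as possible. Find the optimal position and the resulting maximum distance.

location 53.5, max distance 29.5

The 1-center on a line is the midpoint of the two extreme points: leftmost at 24, rightmost at 83.
Optimal location = (24 + 83)/2 = 53.5; maximum distance = (83 − 24)/2 = 29.5.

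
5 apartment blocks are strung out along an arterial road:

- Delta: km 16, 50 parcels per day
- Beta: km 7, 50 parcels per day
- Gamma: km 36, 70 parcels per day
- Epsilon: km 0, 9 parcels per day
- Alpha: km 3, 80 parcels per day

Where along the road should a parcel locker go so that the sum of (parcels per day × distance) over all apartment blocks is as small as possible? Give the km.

x = 7

For a sum of weighted absolute distances on a line, the optimum is the weighted median (not the mean). Total weight W = 259; half-weight = 129.5.
Sort by position and accumulate weight:
  km 0 (Epsilon, w=9) → cum 9
  km 3 (Alpha, w=80) → cum 89
  km 7 (Beta, w=50) → cum 139  ≥ 129.5 → median here
  km 16 (Delta, w=50) → cum 189
  km 36 (Gamma, w=70) → cum 259
Optimal location: km 7.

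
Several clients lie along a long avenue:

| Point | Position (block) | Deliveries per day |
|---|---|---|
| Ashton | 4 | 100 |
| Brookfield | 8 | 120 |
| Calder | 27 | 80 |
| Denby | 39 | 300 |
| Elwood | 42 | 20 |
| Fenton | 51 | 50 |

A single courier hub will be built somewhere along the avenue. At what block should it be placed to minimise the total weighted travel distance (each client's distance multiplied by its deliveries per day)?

For a sum of weighted absolute distances on a line, the optimum is the weighted median (not the mean). Total weight W = 670; half-weight = 335.
Sort by position and accumulate weight:
  block 4 (Ashton, w=100) → cum 100
  block 8 (Brookfield, w=120) → cum 220
  block 27 (Calder, w=80) → cum 300
  block 39 (Denby, w=300) → cum 600  ≥ 335 → median here
  block 42 (Elwood, w=20) → cum 620
  block 51 (Fenton, w=50) → cum 670
Optimal location: block 39.

x = 39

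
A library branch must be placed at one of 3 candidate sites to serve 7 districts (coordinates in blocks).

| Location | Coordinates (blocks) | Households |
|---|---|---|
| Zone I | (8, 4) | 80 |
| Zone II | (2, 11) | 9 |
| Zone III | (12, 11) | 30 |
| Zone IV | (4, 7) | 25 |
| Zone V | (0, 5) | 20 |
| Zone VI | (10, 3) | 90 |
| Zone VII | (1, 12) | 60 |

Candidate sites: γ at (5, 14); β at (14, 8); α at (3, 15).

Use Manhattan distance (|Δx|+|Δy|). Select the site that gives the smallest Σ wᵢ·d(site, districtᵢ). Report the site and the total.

β, total 3530 blocks

Total weighted distance at each candidate:
  γ (5, 14): total = 3674
  β (14, 8): total = 3530
  α (3, 15): total = 4210
Minimum is at β with total 3530 blocks.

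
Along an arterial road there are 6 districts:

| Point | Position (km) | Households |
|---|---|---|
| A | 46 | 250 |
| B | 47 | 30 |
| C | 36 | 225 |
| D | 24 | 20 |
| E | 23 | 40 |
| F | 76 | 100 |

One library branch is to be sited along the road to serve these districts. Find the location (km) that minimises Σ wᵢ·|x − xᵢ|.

x = 46

For a sum of weighted absolute distances on a line, the optimum is the weighted median (not the mean). Total weight W = 665; half-weight = 332.5.
Sort by position and accumulate weight:
  km 23 (E, w=40) → cum 40
  km 24 (D, w=20) → cum 60
  km 36 (C, w=225) → cum 285
  km 46 (A, w=250) → cum 535  ≥ 332.5 → median here
  km 47 (B, w=30) → cum 565
  km 76 (F, w=100) → cum 665
Optimal location: km 46.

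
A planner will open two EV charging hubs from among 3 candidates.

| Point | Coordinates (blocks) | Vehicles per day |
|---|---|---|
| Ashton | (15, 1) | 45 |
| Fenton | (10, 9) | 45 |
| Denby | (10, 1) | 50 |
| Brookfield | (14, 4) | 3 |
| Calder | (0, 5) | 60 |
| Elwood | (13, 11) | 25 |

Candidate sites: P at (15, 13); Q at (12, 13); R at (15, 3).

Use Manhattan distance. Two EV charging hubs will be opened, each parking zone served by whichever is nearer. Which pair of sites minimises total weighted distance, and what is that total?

{Q, R}, total 1811

Evaluate every pair (each demand assigned to the nearer of the two):
  {Q, R}: total = 1811
  {P, R}: total = 1971
  {P, Q}: total = 2815
Best pair: {Q, R} with total 1811.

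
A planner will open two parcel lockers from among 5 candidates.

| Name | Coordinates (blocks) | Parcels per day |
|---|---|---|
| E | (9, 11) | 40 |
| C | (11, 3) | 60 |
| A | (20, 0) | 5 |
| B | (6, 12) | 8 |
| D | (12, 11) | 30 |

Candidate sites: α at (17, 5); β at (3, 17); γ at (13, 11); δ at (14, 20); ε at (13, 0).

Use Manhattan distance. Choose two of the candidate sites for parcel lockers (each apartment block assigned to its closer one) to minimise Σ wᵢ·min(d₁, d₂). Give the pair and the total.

{γ, ε}, total 589

Evaluate every pair (each demand assigned to the nearer of the two):
  {γ, ε}: total = 589
  {α, γ}: total = 774
  {β, γ}: total = 944
  {γ, δ}: total = 944
  {β, ε}: total = 1239
  {δ, ε}: total = 1353
  {α, ε}: total = 1369
  {α, β}: total = 1394
  {α, δ}: total = 1538
  {β, δ}: total = 2204
Best pair: {γ, ε} with total 589.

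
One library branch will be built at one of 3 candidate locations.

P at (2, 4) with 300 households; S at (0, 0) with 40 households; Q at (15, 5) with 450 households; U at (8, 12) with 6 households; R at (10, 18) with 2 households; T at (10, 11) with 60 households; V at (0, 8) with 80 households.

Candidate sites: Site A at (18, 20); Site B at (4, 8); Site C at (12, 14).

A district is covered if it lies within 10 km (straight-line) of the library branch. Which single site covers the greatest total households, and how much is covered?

Site C, covering 518

Coverage radius r = 10 km; a point is covered iff (Δx)²+(Δy)² ≤ 10² = 100.
  Site A (18, 20): covers {R} → 2
  Site B (4, 8): covers {P, S, U, T, V} → 486
  Site C (12, 14): covers {Q, U, R, T} → 518
Maximum coverage at Site C: 518 households.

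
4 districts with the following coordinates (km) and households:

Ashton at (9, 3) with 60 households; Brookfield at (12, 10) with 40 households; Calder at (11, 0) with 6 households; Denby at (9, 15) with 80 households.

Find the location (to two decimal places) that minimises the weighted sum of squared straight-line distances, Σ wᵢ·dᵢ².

The minimiser of Σwᵢ‖p−pᵢ‖² is the weighted centroid p* = (Σwᵢpᵢ)/(Σwᵢ).
Σwᵢ = 186.
Σwᵢxᵢ = 60·9 + 40·12 + 6·11 + 80·9 = 1806.
Σwᵢyᵢ = 60·3 + 40·10 + 6·0 + 80·15 = 1780.
x* = 1806/186 = 9.71, y* = 1780/186 = 9.57.

(9.71, 9.57)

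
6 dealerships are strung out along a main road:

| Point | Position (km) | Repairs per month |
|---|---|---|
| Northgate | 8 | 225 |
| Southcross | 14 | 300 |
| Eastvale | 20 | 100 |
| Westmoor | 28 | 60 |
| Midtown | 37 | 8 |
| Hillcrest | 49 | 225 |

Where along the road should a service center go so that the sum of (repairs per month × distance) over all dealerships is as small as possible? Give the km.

x = 14

For a sum of weighted absolute distances on a line, the optimum is the weighted median (not the mean). Total weight W = 918; half-weight = 459.
Sort by position and accumulate weight:
  km 8 (Northgate, w=225) → cum 225
  km 14 (Southcross, w=300) → cum 525  ≥ 459 → median here
  km 20 (Eastvale, w=100) → cum 625
  km 28 (Westmoor, w=60) → cum 685
  km 37 (Midtown, w=8) → cum 693
  km 49 (Hillcrest, w=225) → cum 918
Optimal location: km 14.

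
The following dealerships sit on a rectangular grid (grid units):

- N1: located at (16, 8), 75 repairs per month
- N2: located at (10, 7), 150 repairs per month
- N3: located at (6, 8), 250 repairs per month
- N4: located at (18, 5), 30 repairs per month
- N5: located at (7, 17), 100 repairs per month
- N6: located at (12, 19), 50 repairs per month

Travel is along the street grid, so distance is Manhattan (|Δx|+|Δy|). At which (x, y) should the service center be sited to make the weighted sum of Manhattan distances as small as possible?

(7, 8)

Manhattan distance separates: Σwᵢ(|x−xᵢ|+|y−yᵢ|) = Σwᵢ|x−xᵢ| + Σwᵢ|y−yᵢ|, so x and y are optimised independently as 1-D weighted medians.
Total weight W = 655; half = 327.5.
x-coordinate, sorted with cumulative weight:
  x=6 (N3, w=250) cum 250
  x=7 (N5, w=100) cum 350  ← median
  x=10 (N2, w=150) cum 500
  x=12 (N6, w=50) cum 550
  x=16 (N1, w=75) cum 625
  x=18 (N4, w=30) cum 655
⇒ x* = 7
y-coordinate, sorted with cumulative weight:
  y=5 (N4, w=30) cum 30
  y=7 (N2, w=150) cum 180
  y=8 (N1, w=75) cum 255
  y=8 (N3, w=250) cum 505  ← median
  y=17 (N5, w=100) cum 605
  y=19 (N6, w=50) cum 655
⇒ y* = 8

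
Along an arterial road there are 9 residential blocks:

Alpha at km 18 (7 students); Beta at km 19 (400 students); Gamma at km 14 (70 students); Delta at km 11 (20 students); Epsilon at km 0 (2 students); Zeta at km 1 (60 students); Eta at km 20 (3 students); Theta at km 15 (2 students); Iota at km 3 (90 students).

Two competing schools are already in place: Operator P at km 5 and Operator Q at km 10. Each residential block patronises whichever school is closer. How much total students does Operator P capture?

152

The indifferent point is the midpoint (5+10)/2 = 7.5; residential blocks left of it (closer to Operator P at 5) go to Operator P, those right go to Operator Q.
  Epsilon at 0 (w=2) → Operator P
  Zeta at 1 (w=60) → Operator P
  Iota at 3 (w=90) → Operator P
  Delta at 11 (w=20) → Operator Q
  Gamma at 14 (w=70) → Operator Q
  Theta at 15 (w=2) → Operator Q
  Alpha at 18 (w=7) → Operator Q
  Beta at 19 (w=400) → Operator Q
  Eta at 20 (w=3) → Operator Q
Operator P captures 152; Operator Q captures 502.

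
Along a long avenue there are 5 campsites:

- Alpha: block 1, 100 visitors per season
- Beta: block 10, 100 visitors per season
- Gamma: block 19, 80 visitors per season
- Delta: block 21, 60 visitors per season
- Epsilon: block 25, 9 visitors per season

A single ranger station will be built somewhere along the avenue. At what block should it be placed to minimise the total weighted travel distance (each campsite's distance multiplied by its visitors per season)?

x = 10

For a sum of weighted absolute distances on a line, the optimum is the weighted median (not the mean). Total weight W = 349; half-weight = 174.5.
Sort by position and accumulate weight:
  block 1 (Alpha, w=100) → cum 100
  block 10 (Beta, w=100) → cum 200  ≥ 174.5 → median here
  block 19 (Gamma, w=80) → cum 280
  block 21 (Delta, w=60) → cum 340
  block 25 (Epsilon, w=9) → cum 349
Optimal location: block 10.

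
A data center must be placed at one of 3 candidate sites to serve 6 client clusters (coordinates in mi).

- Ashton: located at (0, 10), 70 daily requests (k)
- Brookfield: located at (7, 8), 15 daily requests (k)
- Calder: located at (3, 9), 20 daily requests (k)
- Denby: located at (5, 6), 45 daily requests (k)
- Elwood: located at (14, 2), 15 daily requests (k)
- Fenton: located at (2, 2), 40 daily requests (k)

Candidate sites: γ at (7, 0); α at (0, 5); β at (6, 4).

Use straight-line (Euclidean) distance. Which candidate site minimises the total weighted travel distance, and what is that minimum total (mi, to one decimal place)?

α, total 1152.7 mi

Total weighted distance at each candidate:
  γ (7, 0): total = 1780.6
  α (0, 5): total = 1152.7
  β (6, 4): total = 1175.6
Minimum is at α with total 1152.7 mi.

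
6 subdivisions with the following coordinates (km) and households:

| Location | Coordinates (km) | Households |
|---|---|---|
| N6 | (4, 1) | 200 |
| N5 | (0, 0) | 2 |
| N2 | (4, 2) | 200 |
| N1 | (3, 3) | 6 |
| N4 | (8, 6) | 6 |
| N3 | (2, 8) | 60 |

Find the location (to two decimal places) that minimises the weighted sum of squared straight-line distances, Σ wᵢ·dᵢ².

The minimiser of Σwᵢ‖p−pᵢ‖² is the weighted centroid p* = (Σwᵢpᵢ)/(Σwᵢ).
Σwᵢ = 474.
Σwᵢxᵢ = 200·4 + 2·0 + 200·4 + 6·3 + 6·8 + 60·2 = 1786.
Σwᵢyᵢ = 200·1 + 2·0 + 200·2 + 6·3 + 6·6 + 60·8 = 1134.
x* = 1786/474 = 3.77, y* = 1134/474 = 2.39.

(3.77, 2.39)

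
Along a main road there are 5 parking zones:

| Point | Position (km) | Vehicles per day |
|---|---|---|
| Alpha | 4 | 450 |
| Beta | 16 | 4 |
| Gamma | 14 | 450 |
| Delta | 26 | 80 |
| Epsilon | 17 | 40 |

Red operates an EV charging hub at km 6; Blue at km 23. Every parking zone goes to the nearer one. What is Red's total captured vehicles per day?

The indifferent point is the midpoint (6+23)/2 = 14.5; parking zones left of it (closer to Red at 6) go to Red, those right go to Blue.
  Alpha at 4 (w=450) → Red
  Gamma at 14 (w=450) → Red
  Beta at 16 (w=4) → Blue
  Epsilon at 17 (w=40) → Blue
  Delta at 26 (w=80) → Blue
Red captures 900; Blue captures 124.

900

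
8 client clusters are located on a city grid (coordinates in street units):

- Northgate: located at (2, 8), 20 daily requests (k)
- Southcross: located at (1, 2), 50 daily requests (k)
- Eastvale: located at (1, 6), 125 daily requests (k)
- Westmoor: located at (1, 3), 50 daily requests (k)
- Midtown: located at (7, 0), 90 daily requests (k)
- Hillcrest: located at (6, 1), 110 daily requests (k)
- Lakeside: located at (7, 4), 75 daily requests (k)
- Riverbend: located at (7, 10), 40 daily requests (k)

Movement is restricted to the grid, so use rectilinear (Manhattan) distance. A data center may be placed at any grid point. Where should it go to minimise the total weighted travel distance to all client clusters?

Manhattan distance separates: Σwᵢ(|x−xᵢ|+|y−yᵢ|) = Σwᵢ|x−xᵢ| + Σwᵢ|y−yᵢ|, so x and y are optimised independently as 1-D weighted medians.
Total weight W = 560; half = 280.
x-coordinate, sorted with cumulative weight:
  x=1 (Southcross, w=50) cum 50
  x=1 (Eastvale, w=125) cum 175
  x=1 (Westmoor, w=50) cum 225
  x=2 (Northgate, w=20) cum 245
  x=6 (Hillcrest, w=110) cum 355  ← median
  x=7 (Midtown, w=90) cum 445
  x=7 (Lakeside, w=75) cum 520
  x=7 (Riverbend, w=40) cum 560
⇒ x* = 6
y-coordinate, sorted with cumulative weight:
  y=0 (Midtown, w=90) cum 90
  y=1 (Hillcrest, w=110) cum 200
  y=2 (Southcross, w=50) cum 250
  y=3 (Westmoor, w=50) cum 300  ← median
  y=4 (Lakeside, w=75) cum 375
  y=6 (Eastvale, w=125) cum 500
  y=8 (Northgate, w=20) cum 520
  y=10 (Riverbend, w=40) cum 560
⇒ y* = 3

(6, 3)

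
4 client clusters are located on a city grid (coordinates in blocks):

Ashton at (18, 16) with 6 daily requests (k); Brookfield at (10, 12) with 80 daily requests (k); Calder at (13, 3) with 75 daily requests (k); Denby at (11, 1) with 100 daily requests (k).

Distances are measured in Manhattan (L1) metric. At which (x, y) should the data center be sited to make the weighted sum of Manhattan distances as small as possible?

(11, 3)

Manhattan distance separates: Σwᵢ(|x−xᵢ|+|y−yᵢ|) = Σwᵢ|x−xᵢ| + Σwᵢ|y−yᵢ|, so x and y are optimised independently as 1-D weighted medians.
Total weight W = 261; half = 130.5.
x-coordinate, sorted with cumulative weight:
  x=10 (Brookfield, w=80) cum 80
  x=11 (Denby, w=100) cum 180  ← median
  x=13 (Calder, w=75) cum 255
  x=18 (Ashton, w=6) cum 261
⇒ x* = 11
y-coordinate, sorted with cumulative weight:
  y=1 (Denby, w=100) cum 100
  y=3 (Calder, w=75) cum 175  ← median
  y=12 (Brookfield, w=80) cum 255
  y=16 (Ashton, w=6) cum 261
⇒ y* = 3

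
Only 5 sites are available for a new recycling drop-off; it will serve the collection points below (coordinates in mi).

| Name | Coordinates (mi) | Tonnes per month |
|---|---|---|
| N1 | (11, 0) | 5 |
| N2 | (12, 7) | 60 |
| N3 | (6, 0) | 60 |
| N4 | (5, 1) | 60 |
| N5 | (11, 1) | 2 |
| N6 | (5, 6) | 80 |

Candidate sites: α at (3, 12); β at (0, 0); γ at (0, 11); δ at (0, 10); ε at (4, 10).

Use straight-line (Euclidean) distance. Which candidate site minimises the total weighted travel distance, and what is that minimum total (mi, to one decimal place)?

Total weighted distance at each candidate:
  α (3, 12): total = 2636.0
  β (0, 0): total = 2201.4
  γ (0, 11): total = 2854.8
  δ (0, 10): total = 2674.6
  ε (4, 10): total = 2081.5
Minimum is at ε with total 2081.5 mi.

ε, total 2081.5 mi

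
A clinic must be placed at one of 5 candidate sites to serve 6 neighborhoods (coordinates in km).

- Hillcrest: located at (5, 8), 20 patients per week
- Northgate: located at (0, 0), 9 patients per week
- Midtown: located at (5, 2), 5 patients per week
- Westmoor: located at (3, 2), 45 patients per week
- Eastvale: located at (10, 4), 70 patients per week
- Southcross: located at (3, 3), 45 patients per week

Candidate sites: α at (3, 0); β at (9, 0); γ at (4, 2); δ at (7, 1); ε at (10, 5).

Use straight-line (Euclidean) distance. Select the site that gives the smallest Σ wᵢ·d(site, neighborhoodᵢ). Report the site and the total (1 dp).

γ, total 718.3 km

Total weighted distance at each candidate:
  α (3, 0): total = 995.4
  β (9, 0): total = 1157.3
  γ (4, 2): total = 718.3
  δ (7, 1): total = 904.2
  ε (10, 5): total = 986.7
Minimum is at γ with total 718.3 km.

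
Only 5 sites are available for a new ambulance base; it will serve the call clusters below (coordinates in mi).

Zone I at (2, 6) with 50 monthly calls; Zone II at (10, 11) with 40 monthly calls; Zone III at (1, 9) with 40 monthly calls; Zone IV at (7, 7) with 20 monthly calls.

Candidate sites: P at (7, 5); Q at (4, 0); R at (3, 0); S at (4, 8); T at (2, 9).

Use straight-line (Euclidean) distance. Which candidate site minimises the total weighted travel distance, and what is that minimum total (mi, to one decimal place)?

Total weighted distance at each candidate:
  P (7, 5): total = 851.7
  Q (4, 0): total = 1349.2
  R (3, 0): total = 1355.7
  S (4, 8): total = 599.5
  T (2, 9): total = 627.6
Minimum is at S with total 599.5 mi.

S, total 599.5 mi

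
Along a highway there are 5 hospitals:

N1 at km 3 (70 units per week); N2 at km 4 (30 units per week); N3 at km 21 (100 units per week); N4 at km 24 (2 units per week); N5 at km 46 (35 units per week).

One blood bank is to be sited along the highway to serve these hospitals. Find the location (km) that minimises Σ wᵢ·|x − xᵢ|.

x = 21

For a sum of weighted absolute distances on a line, the optimum is the weighted median (not the mean). Total weight W = 237; half-weight = 118.5.
Sort by position and accumulate weight:
  km 3 (N1, w=70) → cum 70
  km 4 (N2, w=30) → cum 100
  km 21 (N3, w=100) → cum 200  ≥ 118.5 → median here
  km 24 (N4, w=2) → cum 202
  km 46 (N5, w=35) → cum 237
Optimal location: km 21.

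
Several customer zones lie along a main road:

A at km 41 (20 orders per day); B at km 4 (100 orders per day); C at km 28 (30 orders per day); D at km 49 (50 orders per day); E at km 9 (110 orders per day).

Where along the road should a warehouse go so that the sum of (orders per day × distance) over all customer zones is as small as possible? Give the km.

For a sum of weighted absolute distances on a line, the optimum is the weighted median (not the mean). Total weight W = 310; half-weight = 155.
Sort by position and accumulate weight:
  km 4 (B, w=100) → cum 100
  km 9 (E, w=110) → cum 210  ≥ 155 → median here
  km 28 (C, w=30) → cum 240
  km 41 (A, w=20) → cum 260
  km 49 (D, w=50) → cum 310
Optimal location: km 9.

x = 9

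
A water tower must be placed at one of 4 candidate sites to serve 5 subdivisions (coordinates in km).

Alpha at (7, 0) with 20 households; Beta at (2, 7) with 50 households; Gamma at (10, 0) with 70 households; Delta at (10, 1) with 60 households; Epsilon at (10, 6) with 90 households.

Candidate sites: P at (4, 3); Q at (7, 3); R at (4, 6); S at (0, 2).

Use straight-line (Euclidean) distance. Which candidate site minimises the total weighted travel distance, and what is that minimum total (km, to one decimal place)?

Q, total 1275.3 km

Total weighted distance at each candidate:
  P (4, 3): total = 1761.2
  Q (7, 3): total = 1275.3
  R (4, 6): total = 1848.6
  S (0, 2): total = 2701.0
Minimum is at Q with total 1275.3 km.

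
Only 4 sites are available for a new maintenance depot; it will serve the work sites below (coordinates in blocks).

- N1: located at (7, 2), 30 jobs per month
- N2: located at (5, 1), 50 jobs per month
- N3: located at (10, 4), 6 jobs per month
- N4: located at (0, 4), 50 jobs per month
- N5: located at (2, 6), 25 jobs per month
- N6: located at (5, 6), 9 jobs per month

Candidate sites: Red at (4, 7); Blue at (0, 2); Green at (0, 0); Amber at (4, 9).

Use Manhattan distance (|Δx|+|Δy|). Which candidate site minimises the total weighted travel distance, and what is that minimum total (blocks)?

Total weighted distance at each candidate:
  Red (4, 7): total = 1087
  Blue (0, 2): total = 913
  Green (0, 0): total = 1153
  Amber (4, 9): total = 1427
Minimum is at Blue with total 913 blocks.

Blue, total 913 blocks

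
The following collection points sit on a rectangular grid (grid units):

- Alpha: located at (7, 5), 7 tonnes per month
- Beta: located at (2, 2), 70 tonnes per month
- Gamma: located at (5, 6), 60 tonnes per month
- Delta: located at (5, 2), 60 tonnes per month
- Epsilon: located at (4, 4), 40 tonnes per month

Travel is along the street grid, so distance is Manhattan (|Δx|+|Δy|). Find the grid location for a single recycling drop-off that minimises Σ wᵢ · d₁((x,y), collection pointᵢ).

(5, 2)

Manhattan distance separates: Σwᵢ(|x−xᵢ|+|y−yᵢ|) = Σwᵢ|x−xᵢ| + Σwᵢ|y−yᵢ|, so x and y are optimised independently as 1-D weighted medians.
Total weight W = 237; half = 118.5.
x-coordinate, sorted with cumulative weight:
  x=2 (Beta, w=70) cum 70
  x=4 (Epsilon, w=40) cum 110
  x=5 (Gamma, w=60) cum 170  ← median
  x=5 (Delta, w=60) cum 230
  x=7 (Alpha, w=7) cum 237
⇒ x* = 5
y-coordinate, sorted with cumulative weight:
  y=2 (Beta, w=70) cum 70
  y=2 (Delta, w=60) cum 130  ← median
  y=4 (Epsilon, w=40) cum 170
  y=5 (Alpha, w=7) cum 177
  y=6 (Gamma, w=60) cum 237
⇒ y* = 2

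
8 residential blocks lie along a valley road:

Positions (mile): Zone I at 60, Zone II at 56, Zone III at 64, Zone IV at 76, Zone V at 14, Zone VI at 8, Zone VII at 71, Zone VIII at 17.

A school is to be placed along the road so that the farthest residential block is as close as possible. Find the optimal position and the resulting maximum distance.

location 42, max distance 34

The 1-center on a line is the midpoint of the two extreme points: leftmost at 8, rightmost at 76.
Optimal location = (8 + 76)/2 = 42; maximum distance = (76 − 8)/2 = 34.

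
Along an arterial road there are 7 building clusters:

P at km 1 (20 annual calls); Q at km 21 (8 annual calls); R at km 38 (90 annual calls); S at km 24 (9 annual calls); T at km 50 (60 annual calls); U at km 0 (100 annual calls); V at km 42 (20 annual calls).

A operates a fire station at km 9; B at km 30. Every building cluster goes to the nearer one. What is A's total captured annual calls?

120

The indifferent point is the midpoint (9+30)/2 = 19.5; building clusters left of it (closer to A at 9) go to A, those right go to B.
  U at 0 (w=100) → A
  P at 1 (w=20) → A
  Q at 21 (w=8) → B
  S at 24 (w=9) → B
  R at 38 (w=90) → B
  V at 42 (w=20) → B
  T at 50 (w=60) → B
A captures 120; B captures 187.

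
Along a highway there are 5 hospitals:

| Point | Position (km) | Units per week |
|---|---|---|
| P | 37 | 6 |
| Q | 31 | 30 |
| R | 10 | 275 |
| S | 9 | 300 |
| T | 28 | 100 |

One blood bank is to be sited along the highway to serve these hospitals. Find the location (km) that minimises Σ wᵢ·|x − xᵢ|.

x = 10

For a sum of weighted absolute distances on a line, the optimum is the weighted median (not the mean). Total weight W = 711; half-weight = 355.5.
Sort by position and accumulate weight:
  km 9 (S, w=300) → cum 300
  km 10 (R, w=275) → cum 575  ≥ 355.5 → median here
  km 28 (T, w=100) → cum 675
  km 31 (Q, w=30) → cum 705
  km 37 (P, w=6) → cum 711
Optimal location: km 10.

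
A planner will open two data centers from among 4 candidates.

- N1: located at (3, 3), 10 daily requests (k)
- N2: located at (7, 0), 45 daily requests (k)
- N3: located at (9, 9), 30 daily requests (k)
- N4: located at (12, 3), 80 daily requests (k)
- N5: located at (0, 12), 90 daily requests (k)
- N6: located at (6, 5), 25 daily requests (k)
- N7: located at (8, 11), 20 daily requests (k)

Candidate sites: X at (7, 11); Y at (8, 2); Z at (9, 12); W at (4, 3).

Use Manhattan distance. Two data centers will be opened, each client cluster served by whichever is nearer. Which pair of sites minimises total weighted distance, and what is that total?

{X, Y}, total 1580

Evaluate every pair (each demand assigned to the nearer of the two):
  {X, Y}: total = 1580
  {Y, Z}: total = 1660
  {X, W}: total = 1880
  {Z, W}: total = 1960
  {Y, W}: total = 2235
  {X, Z}: total = 2580
Best pair: {X, Y} with total 1580.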